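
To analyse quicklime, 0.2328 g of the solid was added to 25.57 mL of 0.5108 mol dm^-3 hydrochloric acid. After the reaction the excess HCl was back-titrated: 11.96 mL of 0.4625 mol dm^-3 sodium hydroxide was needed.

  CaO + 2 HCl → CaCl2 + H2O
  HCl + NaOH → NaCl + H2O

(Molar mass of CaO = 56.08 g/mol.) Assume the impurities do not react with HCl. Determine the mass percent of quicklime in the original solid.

n(HCl) added = 0.02557 × 0.5108 = 0.01306 mol
n(NaOH) used in back-titration = 0.01196 × 0.4625 = 5.531 × 10^-3 mol
n(HCl) left over = 5.531 × 10^-3 mol (1:1 ratio)
n(HCl) consumed by analyte = 0.01306 − 5.531 × 10^-3 = 7.530 × 10^-3 mol
From the 1:2 ratio, n(CaO) = 1/2 × 7.530 × 10^-3 = 3.765 × 10^-3 mol
mass of CaO = 3.765 × 10^-3 × 56.08 = 0.2111 g
% CaO = 0.2111 / 0.2328 × 100 = 90.69 %

90.69 %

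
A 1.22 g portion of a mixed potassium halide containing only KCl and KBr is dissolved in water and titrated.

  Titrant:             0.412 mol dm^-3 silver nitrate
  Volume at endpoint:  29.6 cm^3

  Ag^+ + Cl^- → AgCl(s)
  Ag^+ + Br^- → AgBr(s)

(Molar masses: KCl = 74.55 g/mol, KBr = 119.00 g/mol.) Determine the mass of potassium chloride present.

0.388 g

n(AgNO3) = 0.0296 × 0.412 = 0.0122 mol
Let x = n(KCl), y = n(KBr).
Titrant: 1x + 1y = 0.0122;  mass: 74.55x + 119.00y = 1.22
Solving, x = 5.20 × 10^-3 mol, y = 6.99 × 10^-3 mol
mass of KCl = 5.20 × 10^-3 × 74.55 = 0.388 g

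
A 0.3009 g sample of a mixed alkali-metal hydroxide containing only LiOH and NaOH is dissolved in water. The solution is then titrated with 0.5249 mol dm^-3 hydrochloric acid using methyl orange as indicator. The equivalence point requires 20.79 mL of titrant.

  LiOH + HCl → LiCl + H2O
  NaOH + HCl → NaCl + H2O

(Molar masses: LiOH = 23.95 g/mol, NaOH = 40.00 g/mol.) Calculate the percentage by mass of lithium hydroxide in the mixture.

n(HCl) = 0.02079 × 0.5249 = 0.01091 mol
Let x = n(LiOH), y = n(NaOH).
Titrant: 1x + 1y = 0.01091;  mass: 23.95x + 40.00y = 0.3009
Solving, x = 8.449 × 10^-3 mol, y = 2.464 × 10^-3 mol
mass of LiOH = 8.449 × 10^-3 × 23.95 = 0.2024 g
% LiOH = 0.2024 / 0.3009 × 100 = 67.25 %

67.25 %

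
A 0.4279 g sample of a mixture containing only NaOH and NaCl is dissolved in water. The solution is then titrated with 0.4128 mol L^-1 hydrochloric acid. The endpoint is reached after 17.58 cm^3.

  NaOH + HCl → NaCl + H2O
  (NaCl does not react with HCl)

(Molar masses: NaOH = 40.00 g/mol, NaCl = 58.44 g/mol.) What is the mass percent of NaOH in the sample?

67.84 %

n(HCl) = 0.01758 × 0.4128 = 7.257 × 10^-3 mol
Let x = n(NaOH), y = n(NaCl).
Titrant: 1x = 7.257 × 10^-3;  mass: 40.00x + 58.44y = 0.4279
Solving, x = 7.257 × 10^-3 mol, y = 2.355 × 10^-3 mol
mass of NaOH = 7.257 × 10^-3 × 40.00 = 0.2903 g
% NaOH = 0.2903 / 0.4279 × 100 = 67.84 %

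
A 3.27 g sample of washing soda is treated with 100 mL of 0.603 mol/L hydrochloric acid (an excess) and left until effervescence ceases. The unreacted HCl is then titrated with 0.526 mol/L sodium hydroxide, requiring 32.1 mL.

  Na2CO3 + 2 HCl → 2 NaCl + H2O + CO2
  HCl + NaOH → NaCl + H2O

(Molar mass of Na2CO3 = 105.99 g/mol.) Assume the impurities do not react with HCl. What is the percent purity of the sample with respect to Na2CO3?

n(HCl) added = 0.100 × 0.603 = 0.0603 mol
n(NaOH) used in back-titration = 0.0321 × 0.526 = 0.0169 mol
n(HCl) left over = 0.0169 mol (1:1 ratio)
n(HCl) consumed by analyte = 0.0603 − 0.0169 = 0.0434 mol
From the 1:2 ratio, n(Na2CO3) = 1/2 × 0.0434 = 0.0217 mol
mass of Na2CO3 = 0.0217 × 105.99 = 2.30 g
% Na2CO3 = 2.30 / 3.27 × 100 = 70.4 %

70.4 %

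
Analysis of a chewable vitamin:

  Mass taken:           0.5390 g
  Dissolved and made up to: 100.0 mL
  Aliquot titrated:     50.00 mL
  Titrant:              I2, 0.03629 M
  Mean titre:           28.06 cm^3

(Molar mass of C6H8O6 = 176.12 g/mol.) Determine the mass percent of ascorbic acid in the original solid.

66.55 %

C6H8O6 + I2 → C6H6O6 + 2 HI
n(I2) per titration = 0.02806 × 0.03629 = 1.018 × 10^-3 mol
n(C6H8O6) in each aliquot = 1.018 × 10^-3 mol (1:1 ratio)
n(C6H8O6) in the whole flask = 1.018 × 10^-3 × 100.0/50.00 = 2.037 × 10^-3 mol
mass of C6H8O6 = 2.037 × 10^-3 × 176.12 = 0.3587 g
% C6H8O6 = 0.3587 / 0.5390 × 100 = 66.55 %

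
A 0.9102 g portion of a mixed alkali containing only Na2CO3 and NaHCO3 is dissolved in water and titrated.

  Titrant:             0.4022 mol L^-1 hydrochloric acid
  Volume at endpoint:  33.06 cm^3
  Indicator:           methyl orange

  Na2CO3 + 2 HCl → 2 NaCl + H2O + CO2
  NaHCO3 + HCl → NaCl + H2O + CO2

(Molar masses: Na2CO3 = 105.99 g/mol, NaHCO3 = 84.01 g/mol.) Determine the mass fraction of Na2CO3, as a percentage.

n(HCl) = 0.03306 × 0.4022 = 0.01330 mol
Let x = n(Na2CO3), y = n(NaHCO3).
Titrant: 2x + 1y = 0.01330;  mass: 105.99x + 84.01y = 0.9102
Solving, x = 3.335 × 10^-3 mol, y = 6.627 × 10^-3 mol
mass of Na2CO3 = 3.335 × 10^-3 × 105.99 = 0.3535 g
% Na2CO3 = 0.3535 / 0.9102 × 100 = 38.83 %

38.83 %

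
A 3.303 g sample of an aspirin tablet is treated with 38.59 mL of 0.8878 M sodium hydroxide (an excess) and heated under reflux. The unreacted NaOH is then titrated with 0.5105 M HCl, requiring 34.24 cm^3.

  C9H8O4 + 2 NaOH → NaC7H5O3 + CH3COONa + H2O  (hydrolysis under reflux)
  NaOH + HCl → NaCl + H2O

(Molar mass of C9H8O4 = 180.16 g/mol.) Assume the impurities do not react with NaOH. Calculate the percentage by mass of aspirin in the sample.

45.76 %

n(NaOH) added = 0.03859 × 0.8878 = 0.03426 mol
n(HCl) used in back-titration = 0.03424 × 0.5105 = 0.01748 mol
n(NaOH) left over = 0.01748 mol (1:1 ratio)
n(NaOH) consumed by analyte = 0.03426 − 0.01748 = 0.01678 mol
From the 1:2 ratio, n(C9H8O4) = 1/2 × 0.01678 = 8.390 × 10^-3 mol
mass of C9H8O4 = 8.390 × 10^-3 × 180.16 = 1.512 g
% C9H8O4 = 1.512 / 3.303 × 100 = 45.76 %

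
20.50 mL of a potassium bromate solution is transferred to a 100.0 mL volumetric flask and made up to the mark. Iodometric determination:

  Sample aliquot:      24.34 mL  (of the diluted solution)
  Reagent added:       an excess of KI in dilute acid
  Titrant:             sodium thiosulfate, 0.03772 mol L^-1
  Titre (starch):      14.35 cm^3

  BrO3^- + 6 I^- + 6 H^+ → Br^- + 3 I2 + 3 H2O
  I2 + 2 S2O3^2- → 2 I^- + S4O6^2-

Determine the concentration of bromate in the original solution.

0.01808 mol/L

n(S2O3^2-) = 0.01435 × 0.03772 = 5.413 × 10^-4 mol
n(I2) = n(S2O3^2-)/2 = 2.706 × 10^-4 mol
From the 1:3 ratio, n(BrO3^-) in the aliquot = 1/3 × 2.706 × 10^-4 = 9.021 × 10^-5 mol
[BrO3^-]_dilute = 9.021 × 10^-5 / 0.02434 = 0.003706 mol/L
[BrO3^-]_original = 0.003706 × 100.0/20.50 = 0.01808 mol/L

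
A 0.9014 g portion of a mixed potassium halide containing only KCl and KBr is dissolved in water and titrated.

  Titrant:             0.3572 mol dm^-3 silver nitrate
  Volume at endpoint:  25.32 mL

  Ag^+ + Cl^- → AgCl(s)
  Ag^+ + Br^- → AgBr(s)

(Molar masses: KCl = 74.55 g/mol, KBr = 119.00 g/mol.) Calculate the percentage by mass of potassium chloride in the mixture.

n(AgNO3) = 0.02532 × 0.3572 = 9.044 × 10^-3 mol
Let x = n(KCl), y = n(KBr).
Titrant: 1x + 1y = 9.044 × 10^-3;  mass: 74.55x + 119.00y = 0.9014
Solving, x = 3.934 × 10^-3 mol, y = 5.110 × 10^-3 mol
mass of KCl = 3.934 × 10^-3 × 74.55 = 0.2933 g
% KCl = 0.2933 / 0.9014 × 100 = 32.54 %

32.54 %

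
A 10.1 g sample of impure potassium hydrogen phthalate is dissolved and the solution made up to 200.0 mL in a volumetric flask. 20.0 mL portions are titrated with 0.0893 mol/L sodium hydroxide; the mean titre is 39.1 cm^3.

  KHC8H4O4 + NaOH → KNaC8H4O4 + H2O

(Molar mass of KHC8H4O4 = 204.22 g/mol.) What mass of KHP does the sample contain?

7.13 g

n(NaOH) per titration = 0.0391 × 0.0893 = 3.49 × 10^-3 mol
n(KHC8H4O4) in each aliquot = 3.49 × 10^-3 mol (1:1 ratio)
n(KHC8H4O4) in the whole flask = 3.49 × 10^-3 × 200.0/20.0 = 0.0349 mol
mass of KHC8H4O4 = 0.0349 × 204.22 = 7.13 g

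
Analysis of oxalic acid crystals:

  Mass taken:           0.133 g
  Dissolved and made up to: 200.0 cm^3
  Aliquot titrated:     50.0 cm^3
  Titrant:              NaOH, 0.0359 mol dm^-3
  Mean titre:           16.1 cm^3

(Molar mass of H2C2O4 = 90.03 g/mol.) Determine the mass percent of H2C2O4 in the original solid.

78.3 %

H2C2O4 + 2 NaOH → Na2C2O4 + 2 H2O
n(NaOH) per titration = 0.0161 × 0.0359 = 5.78 × 10^-4 mol
From the 1:2 ratio, n(H2C2O4) in each aliquot = 1/2 × 5.78 × 10^-4 = 2.89 × 10^-4 mol
n(H2C2O4) in the whole flask = 2.89 × 10^-4 × 200.0/50.0 = 1.16 × 10^-3 mol
mass of H2C2O4 = 1.16 × 10^-3 × 90.03 = 0.104 g
% H2C2O4 = 0.104 / 0.133 × 100 = 78.3 %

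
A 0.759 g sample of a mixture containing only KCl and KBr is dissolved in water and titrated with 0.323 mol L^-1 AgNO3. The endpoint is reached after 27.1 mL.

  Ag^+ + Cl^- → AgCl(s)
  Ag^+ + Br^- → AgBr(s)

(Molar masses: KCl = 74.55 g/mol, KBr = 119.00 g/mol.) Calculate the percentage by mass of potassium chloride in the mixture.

n(AgNO3) = 0.0271 × 0.323 = 8.75 × 10^-3 mol
Let x = n(KCl), y = n(KBr).
Titrant: 1x + 1y = 8.75 × 10^-3;  mass: 74.55x + 119.00y = 0.759
Solving, x = 6.36 × 10^-3 mol, y = 2.39 × 10^-3 mol
mass of KCl = 6.36 × 10^-3 × 74.55 = 0.474 g
% KCl = 0.474 / 0.759 × 100 = 62.5 %

62.5 %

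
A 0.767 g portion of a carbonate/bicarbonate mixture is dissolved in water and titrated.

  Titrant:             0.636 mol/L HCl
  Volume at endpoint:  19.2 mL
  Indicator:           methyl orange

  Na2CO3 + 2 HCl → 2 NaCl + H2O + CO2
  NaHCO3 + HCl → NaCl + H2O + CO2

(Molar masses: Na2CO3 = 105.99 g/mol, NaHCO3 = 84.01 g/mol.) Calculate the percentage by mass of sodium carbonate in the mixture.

57.7 %

n(HCl) = 0.0192 × 0.636 = 0.0122 mol
Let x = n(Na2CO3), y = n(NaHCO3).
Titrant: 2x + 1y = 0.0122;  mass: 105.99x + 84.01y = 0.767
Solving, x = 4.17 × 10^-3 mol, y = 3.86 × 10^-3 mol
mass of Na2CO3 = 4.17 × 10^-3 × 105.99 = 0.442 g
% Na2CO3 = 0.442 / 0.767 × 100 = 57.7 %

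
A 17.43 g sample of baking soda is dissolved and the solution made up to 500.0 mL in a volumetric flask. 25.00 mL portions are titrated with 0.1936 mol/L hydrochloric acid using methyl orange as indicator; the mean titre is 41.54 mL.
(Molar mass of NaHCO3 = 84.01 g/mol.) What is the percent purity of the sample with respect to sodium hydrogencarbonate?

77.52 %

NaHCO3 + HCl → NaCl + H2O + CO2
n(HCl) per titration = 0.04154 × 0.1936 = 8.042 × 10^-3 mol
n(NaHCO3) in each aliquot = 8.042 × 10^-3 mol (1:1 ratio)
n(NaHCO3) in the whole flask = 8.042 × 10^-3 × 500.0/25.00 = 0.1608 mol
mass of NaHCO3 = 0.1608 × 84.01 = 13.51 g
% NaHCO3 = 13.51 / 17.43 × 100 = 77.52 %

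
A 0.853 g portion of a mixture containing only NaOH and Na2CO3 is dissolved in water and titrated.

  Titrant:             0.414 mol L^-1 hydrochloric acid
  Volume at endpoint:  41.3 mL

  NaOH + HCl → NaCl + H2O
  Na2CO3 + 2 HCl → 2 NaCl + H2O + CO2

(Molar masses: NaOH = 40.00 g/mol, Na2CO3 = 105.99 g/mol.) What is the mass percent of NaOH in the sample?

n(HCl) = 0.0413 × 0.414 = 0.0171 mol
Let x = n(NaOH), y = n(Na2CO3).
Titrant: 1x + 2y = 0.0171;  mass: 40.00x + 105.99y = 0.853
Solving, x = 4.09 × 10^-3 mol, y = 6.51 × 10^-3 mol
mass of NaOH = 4.09 × 10^-3 × 40.00 = 0.164 g
% NaOH = 0.164 / 0.853 × 100 = 19.2 %

19.2 %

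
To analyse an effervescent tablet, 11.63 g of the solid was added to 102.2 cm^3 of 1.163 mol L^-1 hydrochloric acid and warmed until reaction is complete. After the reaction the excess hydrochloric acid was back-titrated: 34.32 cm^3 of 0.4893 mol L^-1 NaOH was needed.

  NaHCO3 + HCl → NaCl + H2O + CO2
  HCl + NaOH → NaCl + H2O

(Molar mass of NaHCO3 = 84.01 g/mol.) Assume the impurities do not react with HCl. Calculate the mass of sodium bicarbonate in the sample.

n(HCl) added = 0.1022 × 1.163 = 0.1189 mol
n(NaOH) used in back-titration = 0.03432 × 0.4893 = 0.01679 mol
n(HCl) left over = 0.01679 mol (1:1 ratio)
n(HCl) consumed by analyte = 0.1189 − 0.01679 = 0.1021 mol
n(NaHCO3) = 0.1021 mol (1:1 ratio)
mass of NaHCO3 = 0.1021 × 84.01 = 8.575 g

8.575 g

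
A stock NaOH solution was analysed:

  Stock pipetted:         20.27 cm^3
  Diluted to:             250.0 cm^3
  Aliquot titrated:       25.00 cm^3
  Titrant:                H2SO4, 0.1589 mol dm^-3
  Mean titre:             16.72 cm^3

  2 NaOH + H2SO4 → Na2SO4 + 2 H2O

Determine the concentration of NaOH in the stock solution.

2.621 mol/L

n(H2SO4) = 0.01672 × 0.1589 = 2.657 × 10^-3 mol
From the 2:1 ratio, n(NaOH) in the aliquot = 2/1 × 2.657 × 10^-3 = 5.314 × 10^-3 mol
[NaOH]_dilute = 5.314 × 10^-3 / 0.02500 = 0.2125 mol/L
Dilution factor = 250.0 / 20.27 = 12.33
[NaOH]_stock = 0.2125 × 12.33 = 2.621 mol/L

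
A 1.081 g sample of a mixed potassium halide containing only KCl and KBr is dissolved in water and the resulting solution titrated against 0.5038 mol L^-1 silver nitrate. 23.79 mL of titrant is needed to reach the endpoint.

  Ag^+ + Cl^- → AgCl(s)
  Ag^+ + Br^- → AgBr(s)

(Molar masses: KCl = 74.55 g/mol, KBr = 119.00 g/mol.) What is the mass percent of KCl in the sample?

n(AgNO3) = 0.02379 × 0.5038 = 0.01199 mol
Let x = n(KCl), y = n(KBr).
Titrant: 1x + 1y = 0.01199;  mass: 74.55x + 119.00y = 1.081
Solving, x = 7.767 × 10^-3 mol, y = 4.218 × 10^-3 mol
mass of KCl = 7.767 × 10^-3 × 74.55 = 0.5791 g
% KCl = 0.5791 / 1.081 × 100 = 53.57 %

53.57 %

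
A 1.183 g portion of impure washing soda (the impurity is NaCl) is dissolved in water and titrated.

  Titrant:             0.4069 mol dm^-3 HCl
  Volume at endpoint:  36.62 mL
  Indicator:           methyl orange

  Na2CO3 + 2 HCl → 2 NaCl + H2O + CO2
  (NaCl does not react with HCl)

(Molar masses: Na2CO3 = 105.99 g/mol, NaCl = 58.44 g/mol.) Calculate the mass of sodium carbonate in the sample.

n(HCl) = 0.03662 × 0.4069 = 0.01490 mol
Let x = n(Na2CO3), y = n(NaCl).
Titrant: 2x = 0.01490;  mass: 105.99x + 58.44y = 1.183
Solving, x = 7.450 × 10^-3 mol, y = 6.731 × 10^-3 mol
mass of Na2CO3 = 7.450 × 10^-3 × 105.99 = 0.7897 g

0.7897 g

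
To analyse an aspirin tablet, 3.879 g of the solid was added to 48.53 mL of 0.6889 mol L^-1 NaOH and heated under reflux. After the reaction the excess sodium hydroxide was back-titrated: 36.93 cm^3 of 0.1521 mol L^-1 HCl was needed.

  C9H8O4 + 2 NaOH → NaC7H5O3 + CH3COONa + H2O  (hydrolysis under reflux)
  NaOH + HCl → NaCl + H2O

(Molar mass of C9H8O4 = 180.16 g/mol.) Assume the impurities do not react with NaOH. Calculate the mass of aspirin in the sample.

2.506 g

n(NaOH) added = 0.04853 × 0.6889 = 0.03343 mol
n(HCl) used in back-titration = 0.03693 × 0.1521 = 5.617 × 10^-3 mol
n(NaOH) left over = 5.617 × 10^-3 mol (1:1 ratio)
n(NaOH) consumed by analyte = 0.03343 − 5.617 × 10^-3 = 0.02782 mol
From the 1:2 ratio, n(C9H8O4) = 1/2 × 0.02782 = 0.01391 mol
mass of C9H8O4 = 0.01391 × 180.16 = 2.506 g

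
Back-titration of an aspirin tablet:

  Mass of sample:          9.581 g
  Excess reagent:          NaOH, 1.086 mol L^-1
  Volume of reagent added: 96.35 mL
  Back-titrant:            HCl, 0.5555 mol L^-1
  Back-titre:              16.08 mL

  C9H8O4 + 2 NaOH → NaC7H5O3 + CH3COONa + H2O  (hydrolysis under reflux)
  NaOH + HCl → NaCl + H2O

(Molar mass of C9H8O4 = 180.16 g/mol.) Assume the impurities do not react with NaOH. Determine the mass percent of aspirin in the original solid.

89.98 %

n(NaOH) added = 0.09635 × 1.086 = 0.1046 mol
n(HCl) used in back-titration = 0.01608 × 0.5555 = 8.932 × 10^-3 mol
n(NaOH) left over = 8.932 × 10^-3 mol (1:1 ratio)
n(NaOH) consumed by analyte = 0.1046 − 8.932 × 10^-3 = 0.09570 mol
From the 1:2 ratio, n(C9H8O4) = 1/2 × 0.09570 = 0.04785 mol
mass of C9H8O4 = 0.04785 × 180.16 = 8.621 g
% C9H8O4 = 8.621 / 9.581 × 100 = 89.98 %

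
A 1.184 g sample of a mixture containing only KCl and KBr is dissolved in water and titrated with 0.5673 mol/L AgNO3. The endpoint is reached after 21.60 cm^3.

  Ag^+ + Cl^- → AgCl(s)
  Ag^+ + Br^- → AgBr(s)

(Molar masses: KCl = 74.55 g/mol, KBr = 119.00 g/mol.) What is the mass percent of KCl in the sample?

38.84 %

n(AgNO3) = 0.02160 × 0.5673 = 0.01225 mol
Let x = n(KCl), y = n(KBr).
Titrant: 1x + 1y = 0.01225;  mass: 74.55x + 119.00y = 1.184
Solving, x = 6.168 × 10^-3 mol, y = 6.085 × 10^-3 mol
mass of KCl = 6.168 × 10^-3 × 74.55 = 0.4599 g
% KCl = 0.4599 / 1.184 × 100 = 38.84 %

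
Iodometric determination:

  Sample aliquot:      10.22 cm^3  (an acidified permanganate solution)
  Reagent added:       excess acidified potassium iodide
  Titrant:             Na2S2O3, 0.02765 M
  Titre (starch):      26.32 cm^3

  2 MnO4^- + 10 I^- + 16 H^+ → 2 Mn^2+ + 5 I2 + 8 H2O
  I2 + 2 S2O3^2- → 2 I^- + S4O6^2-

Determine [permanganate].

0.01424 M

n(S2O3^2-) = 0.02632 × 0.02765 = 7.277 × 10^-4 mol
n(I2) = n(S2O3^2-)/2 = 3.639 × 10^-4 mol
From the 2:5 ratio, n(MnO4^-) in the aliquot = 2/5 × 3.639 × 10^-4 = 1.455 × 10^-4 mol
[MnO4^-] = 1.455 × 10^-4 / 0.01022 = 0.01424 mol/L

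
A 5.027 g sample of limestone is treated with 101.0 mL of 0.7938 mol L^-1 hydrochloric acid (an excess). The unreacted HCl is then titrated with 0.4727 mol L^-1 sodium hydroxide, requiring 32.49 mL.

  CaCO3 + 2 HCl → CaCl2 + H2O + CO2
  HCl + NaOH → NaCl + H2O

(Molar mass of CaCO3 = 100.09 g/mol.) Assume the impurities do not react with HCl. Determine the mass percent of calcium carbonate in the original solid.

64.53 %

n(HCl) added = 0.1010 × 0.7938 = 0.08017 mol
n(NaOH) used in back-titration = 0.03249 × 0.4727 = 0.01536 mol
n(HCl) left over = 0.01536 mol (1:1 ratio)
n(HCl) consumed by analyte = 0.08017 − 0.01536 = 0.06482 mol
From the 1:2 ratio, n(CaCO3) = 1/2 × 0.06482 = 0.03241 mol
mass of CaCO3 = 0.03241 × 100.09 = 3.244 g
% CaCO3 = 3.244 / 5.027 × 100 = 64.53 %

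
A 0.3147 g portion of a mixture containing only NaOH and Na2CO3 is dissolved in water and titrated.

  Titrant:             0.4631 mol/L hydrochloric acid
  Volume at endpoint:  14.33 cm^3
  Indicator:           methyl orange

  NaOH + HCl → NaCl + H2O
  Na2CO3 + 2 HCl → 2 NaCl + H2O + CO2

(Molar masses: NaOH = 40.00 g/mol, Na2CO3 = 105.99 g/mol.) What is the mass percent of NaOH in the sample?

36.18 %

n(HCl) = 0.01433 × 0.4631 = 6.636 × 10^-3 mol
Let x = n(NaOH), y = n(Na2CO3).
Titrant: 1x + 2y = 6.636 × 10^-3;  mass: 40.00x + 105.99y = 0.3147
Solving, x = 2.846 × 10^-3 mol, y = 1.895 × 10^-3 mol
mass of NaOH = 2.846 × 10^-3 × 40.00 = 0.1138 g
% NaOH = 0.1138 / 0.3147 × 100 = 36.18 %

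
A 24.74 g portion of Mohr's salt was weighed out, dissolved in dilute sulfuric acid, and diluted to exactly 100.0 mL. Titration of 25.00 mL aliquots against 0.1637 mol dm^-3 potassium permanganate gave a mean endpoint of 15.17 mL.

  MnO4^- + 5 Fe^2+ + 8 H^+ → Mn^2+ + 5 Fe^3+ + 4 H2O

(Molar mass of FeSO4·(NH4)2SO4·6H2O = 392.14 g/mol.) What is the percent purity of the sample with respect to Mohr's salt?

78.72 %

n(KMnO4) per titration = 0.01517 × 0.1637 = 2.483 × 10^-3 mol
From the 5:1 ratio, n(FeSO4·(NH4)2SO4·6H2O) in each aliquot = 5/1 × 2.483 × 10^-3 = 0.01242 mol
n(FeSO4·(NH4)2SO4·6H2O) in the whole flask = 0.01242 × 100.0/25.00 = 0.04967 mol
mass of FeSO4·(NH4)2SO4·6H2O = 0.04967 × 392.14 = 19.48 g
% FeSO4·(NH4)2SO4·6H2O = 19.48 / 24.74 × 100 = 78.72 %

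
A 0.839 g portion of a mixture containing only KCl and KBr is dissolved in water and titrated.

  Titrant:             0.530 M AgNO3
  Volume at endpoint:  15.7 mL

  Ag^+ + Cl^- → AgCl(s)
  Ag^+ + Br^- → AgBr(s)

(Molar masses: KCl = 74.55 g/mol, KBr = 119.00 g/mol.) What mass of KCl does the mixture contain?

n(AgNO3) = 0.0157 × 0.530 = 8.32 × 10^-3 mol
Let x = n(KCl), y = n(KBr).
Titrant: 1x + 1y = 8.32 × 10^-3;  mass: 74.55x + 119.00y = 0.839
Solving, x = 3.40 × 10^-3 mol, y = 4.92 × 10^-3 mol
mass of KCl = 3.40 × 10^-3 × 74.55 = 0.254 g

0.254 g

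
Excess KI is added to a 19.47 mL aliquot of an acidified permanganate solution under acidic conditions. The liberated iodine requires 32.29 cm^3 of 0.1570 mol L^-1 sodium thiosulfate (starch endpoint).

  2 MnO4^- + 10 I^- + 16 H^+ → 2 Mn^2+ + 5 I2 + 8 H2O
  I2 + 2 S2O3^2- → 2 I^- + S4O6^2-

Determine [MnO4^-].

n(S2O3^2-) = 0.03229 × 0.1570 = 5.070 × 10^-3 mol
n(I2) = n(S2O3^2-)/2 = 2.535 × 10^-3 mol
From the 2:5 ratio, n(MnO4^-) in the aliquot = 2/5 × 2.535 × 10^-3 = 1.014 × 10^-3 mol
[MnO4^-] = 1.014 × 10^-3 / 0.01947 = 0.05208 mol/L

0.05208 mol/L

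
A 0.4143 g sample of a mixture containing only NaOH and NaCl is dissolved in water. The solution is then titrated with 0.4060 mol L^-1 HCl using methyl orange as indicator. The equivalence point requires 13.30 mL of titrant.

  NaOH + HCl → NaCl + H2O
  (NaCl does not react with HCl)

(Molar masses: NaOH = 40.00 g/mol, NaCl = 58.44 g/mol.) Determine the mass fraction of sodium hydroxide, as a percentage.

n(HCl) = 0.01330 × 0.4060 = 5.400 × 10^-3 mol
Let x = n(NaOH), y = n(NaCl).
Titrant: 1x = 5.400 × 10^-3;  mass: 40.00x + 58.44y = 0.4143
Solving, x = 5.400 × 10^-3 mol, y = 3.393 × 10^-3 mol
mass of NaOH = 5.400 × 10^-3 × 40.00 = 0.2160 g
% NaOH = 0.2160 / 0.4143 × 100 = 52.13 %

52.13 %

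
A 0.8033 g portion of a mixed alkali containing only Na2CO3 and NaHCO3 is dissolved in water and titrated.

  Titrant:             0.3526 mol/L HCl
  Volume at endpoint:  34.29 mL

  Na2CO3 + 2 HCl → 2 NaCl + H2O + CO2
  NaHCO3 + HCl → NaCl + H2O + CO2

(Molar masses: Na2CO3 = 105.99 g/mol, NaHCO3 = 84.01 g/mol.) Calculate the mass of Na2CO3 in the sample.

n(HCl) = 0.03429 × 0.3526 = 0.01209 mol
Let x = n(Na2CO3), y = n(NaHCO3).
Titrant: 2x + 1y = 0.01209;  mass: 105.99x + 84.01y = 0.8033
Solving, x = 3.425 × 10^-3 mol, y = 5.241 × 10^-3 mol
mass of Na2CO3 = 3.425 × 10^-3 × 105.99 = 0.3630 g

0.3630 g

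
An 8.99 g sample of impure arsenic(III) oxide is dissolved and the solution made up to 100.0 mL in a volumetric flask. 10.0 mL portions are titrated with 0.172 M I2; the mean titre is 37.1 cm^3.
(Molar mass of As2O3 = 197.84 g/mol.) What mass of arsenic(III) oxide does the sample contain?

As2O3 + 2 I2 + 2 H2O → As2O5 + 4 HI
n(I2) per titration = 0.0371 × 0.172 = 6.38 × 10^-3 mol
From the 1:2 ratio, n(As2O3) in each aliquot = 1/2 × 6.38 × 10^-3 = 3.19 × 10^-3 mol
n(As2O3) in the whole flask = 3.19 × 10^-3 × 100.0/10.0 = 0.0319 mol
mass of As2O3 = 0.0319 × 197.84 = 6.31 g

6.31 g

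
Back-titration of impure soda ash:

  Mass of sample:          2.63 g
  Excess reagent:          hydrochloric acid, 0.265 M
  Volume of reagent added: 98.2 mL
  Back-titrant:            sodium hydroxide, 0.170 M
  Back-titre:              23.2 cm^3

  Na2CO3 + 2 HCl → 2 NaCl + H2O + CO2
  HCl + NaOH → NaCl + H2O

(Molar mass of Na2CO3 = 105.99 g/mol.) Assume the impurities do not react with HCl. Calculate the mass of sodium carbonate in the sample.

1.17 g

n(HCl) added = 0.0982 × 0.265 = 0.0260 mol
n(NaOH) used in back-titration = 0.0232 × 0.170 = 3.94 × 10^-3 mol
n(HCl) left over = 3.94 × 10^-3 mol (1:1 ratio)
n(HCl) consumed by analyte = 0.0260 − 3.94 × 10^-3 = 0.0221 mol
From the 1:2 ratio, n(Na2CO3) = 1/2 × 0.0221 = 0.0110 mol
mass of Na2CO3 = 0.0110 × 105.99 = 1.17 g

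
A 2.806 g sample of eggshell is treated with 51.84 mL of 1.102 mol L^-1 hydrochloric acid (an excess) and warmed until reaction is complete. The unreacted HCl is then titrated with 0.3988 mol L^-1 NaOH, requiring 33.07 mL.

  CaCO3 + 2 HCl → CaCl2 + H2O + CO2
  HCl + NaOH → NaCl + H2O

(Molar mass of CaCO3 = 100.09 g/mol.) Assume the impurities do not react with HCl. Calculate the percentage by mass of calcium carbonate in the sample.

n(HCl) added = 0.05184 × 1.102 = 0.05713 mol
n(NaOH) used in back-titration = 0.03307 × 0.3988 = 0.01319 mol
n(HCl) left over = 0.01319 mol (1:1 ratio)
n(HCl) consumed by analyte = 0.05713 − 0.01319 = 0.04394 mol
From the 1:2 ratio, n(CaCO3) = 1/2 × 0.04394 = 0.02197 mol
mass of CaCO3 = 0.02197 × 100.09 = 2.199 g
% CaCO3 = 2.199 / 2.806 × 100 = 78.37 %

78.37 %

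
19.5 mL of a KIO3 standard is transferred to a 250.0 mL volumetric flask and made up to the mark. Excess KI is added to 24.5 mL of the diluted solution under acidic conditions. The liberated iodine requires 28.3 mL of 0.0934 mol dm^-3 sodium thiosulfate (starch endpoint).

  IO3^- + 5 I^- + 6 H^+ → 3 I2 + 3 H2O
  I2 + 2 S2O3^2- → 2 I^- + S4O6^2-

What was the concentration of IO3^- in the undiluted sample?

0.231 mol/L

n(S2O3^2-) = 0.0283 × 0.0934 = 2.64 × 10^-3 mol
n(I2) = n(S2O3^2-)/2 = 1.32 × 10^-3 mol
From the 1:3 ratio, n(IO3^-) in the aliquot = 1/3 × 1.32 × 10^-3 = 4.41 × 10^-4 mol
[IO3^-]_dilute = 4.41 × 10^-4 / 0.0245 = 0.0180 mol/L
[IO3^-]_original = 0.0180 × 250.0/19.5 = 0.231 mol/L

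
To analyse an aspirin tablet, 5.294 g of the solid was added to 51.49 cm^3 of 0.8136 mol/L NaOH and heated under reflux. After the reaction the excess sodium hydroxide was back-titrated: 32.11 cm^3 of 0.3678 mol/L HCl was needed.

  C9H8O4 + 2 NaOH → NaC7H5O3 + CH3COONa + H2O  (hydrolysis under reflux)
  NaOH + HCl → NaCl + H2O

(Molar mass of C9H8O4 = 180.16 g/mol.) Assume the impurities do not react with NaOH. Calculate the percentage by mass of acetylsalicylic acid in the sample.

n(NaOH) added = 0.05149 × 0.8136 = 0.04189 mol
n(HCl) used in back-titration = 0.03211 × 0.3678 = 0.01181 mol
n(NaOH) left over = 0.01181 mol (1:1 ratio)
n(NaOH) consumed by analyte = 0.04189 − 0.01181 = 0.03008 mol
From the 1:2 ratio, n(C9H8O4) = 1/2 × 0.03008 = 0.01504 mol
mass of C9H8O4 = 0.01504 × 180.16 = 2.710 g
% C9H8O4 = 2.710 / 5.294 × 100 = 51.19 %

51.19 %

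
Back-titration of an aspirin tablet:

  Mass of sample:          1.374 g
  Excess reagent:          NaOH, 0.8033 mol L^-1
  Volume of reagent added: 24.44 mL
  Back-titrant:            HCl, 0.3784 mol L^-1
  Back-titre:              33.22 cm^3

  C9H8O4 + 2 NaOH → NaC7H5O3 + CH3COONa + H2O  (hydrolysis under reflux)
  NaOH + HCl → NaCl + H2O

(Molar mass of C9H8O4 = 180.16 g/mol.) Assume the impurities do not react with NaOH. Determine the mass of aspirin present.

n(NaOH) added = 0.02444 × 0.8033 = 0.01963 mol
n(HCl) used in back-titration = 0.03322 × 0.3784 = 0.01257 mol
n(NaOH) left over = 0.01257 mol (1:1 ratio)
n(NaOH) consumed by analyte = 0.01963 − 0.01257 = 7.062 × 10^-3 mol
From the 1:2 ratio, n(C9H8O4) = 1/2 × 7.062 × 10^-3 = 3.531 × 10^-3 mol
mass of C9H8O4 = 3.531 × 10^-3 × 180.16 = 0.6362 g

0.6362 g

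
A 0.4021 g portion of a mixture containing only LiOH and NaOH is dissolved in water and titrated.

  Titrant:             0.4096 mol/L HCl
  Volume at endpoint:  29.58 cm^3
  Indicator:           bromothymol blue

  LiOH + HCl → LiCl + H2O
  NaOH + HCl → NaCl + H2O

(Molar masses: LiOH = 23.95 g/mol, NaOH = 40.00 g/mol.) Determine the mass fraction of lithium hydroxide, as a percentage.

30.63 %

n(HCl) = 0.02958 × 0.4096 = 0.01212 mol
Let x = n(LiOH), y = n(NaOH).
Titrant: 1x + 1y = 0.01212;  mass: 23.95x + 40.00y = 0.4021
Solving, x = 5.143 × 10^-3 mol, y = 6.973 × 10^-3 mol
mass of LiOH = 5.143 × 10^-3 × 23.95 = 0.1232 g
% LiOH = 0.1232 / 0.4021 × 100 = 30.63 %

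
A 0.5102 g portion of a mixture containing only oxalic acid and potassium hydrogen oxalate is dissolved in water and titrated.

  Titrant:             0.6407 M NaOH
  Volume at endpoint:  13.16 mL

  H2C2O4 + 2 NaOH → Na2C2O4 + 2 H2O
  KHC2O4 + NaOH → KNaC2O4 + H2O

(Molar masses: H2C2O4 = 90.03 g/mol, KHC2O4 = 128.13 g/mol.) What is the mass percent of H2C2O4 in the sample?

60.52 %

n(NaOH) = 0.01316 × 0.6407 = 8.432 × 10^-3 mol
Let x = n(H2C2O4), y = n(KHC2O4).
Titrant: 2x + 1y = 8.432 × 10^-3;  mass: 90.03x + 128.13y = 0.5102
Solving, x = 3.430 × 10^-3 mol, y = 1.572 × 10^-3 mol
mass of H2C2O4 = 3.430 × 10^-3 × 90.03 = 0.3088 g
% H2C2O4 = 0.3088 / 0.5102 × 100 = 60.52 %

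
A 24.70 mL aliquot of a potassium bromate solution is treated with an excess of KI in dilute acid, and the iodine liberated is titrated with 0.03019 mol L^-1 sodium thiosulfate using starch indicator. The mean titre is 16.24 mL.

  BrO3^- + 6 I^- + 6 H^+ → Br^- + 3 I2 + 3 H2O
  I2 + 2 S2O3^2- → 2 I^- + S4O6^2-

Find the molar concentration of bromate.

0.003308 mol/L

n(S2O3^2-) = 0.01624 × 0.03019 = 4.903 × 10^-4 mol
n(I2) = n(S2O3^2-)/2 = 2.451 × 10^-4 mol
From the 1:3 ratio, n(BrO3^-) in the aliquot = 1/3 × 2.451 × 10^-4 = 8.171 × 10^-5 mol
[BrO3^-] = 8.171 × 10^-5 / 0.02470 = 0.003308 mol/L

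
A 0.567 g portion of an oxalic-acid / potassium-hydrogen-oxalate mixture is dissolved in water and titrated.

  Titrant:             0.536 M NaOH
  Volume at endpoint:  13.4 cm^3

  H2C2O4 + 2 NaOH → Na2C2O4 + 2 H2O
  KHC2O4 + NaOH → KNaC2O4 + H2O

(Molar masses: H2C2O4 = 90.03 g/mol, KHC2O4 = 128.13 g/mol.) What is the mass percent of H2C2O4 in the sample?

n(NaOH) = 0.0134 × 0.536 = 7.18 × 10^-3 mol
Let x = n(H2C2O4), y = n(KHC2O4).
Titrant: 2x + 1y = 7.18 × 10^-3;  mass: 90.03x + 128.13y = 0.567
Solving, x = 2.13 × 10^-3 mol, y = 2.93 × 10^-3 mol
mass of H2C2O4 = 2.13 × 10^-3 × 90.03 = 0.191 g
% H2C2O4 = 0.191 / 0.567 × 100 = 33.7 %

33.7 %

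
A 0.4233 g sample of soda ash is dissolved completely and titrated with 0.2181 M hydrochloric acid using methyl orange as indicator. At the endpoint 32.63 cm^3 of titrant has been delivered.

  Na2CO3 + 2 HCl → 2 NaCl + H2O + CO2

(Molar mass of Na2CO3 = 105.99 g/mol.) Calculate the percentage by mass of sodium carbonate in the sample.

89.10 %

n(HCl) = 0.03263 L × 0.2181 mol/L = 7.117 × 10^-3 mol
From the 1:2 ratio, n(Na2CO3) = 1/2 × 7.117 × 10^-3 = 3.558 × 10^-3 mol
mass of Na2CO3 = 3.558 × 10^-3 × 105.99 g/mol = 0.3771 g
% Na2CO3 = 0.3771 / 0.4233 × 100 = 89.10 %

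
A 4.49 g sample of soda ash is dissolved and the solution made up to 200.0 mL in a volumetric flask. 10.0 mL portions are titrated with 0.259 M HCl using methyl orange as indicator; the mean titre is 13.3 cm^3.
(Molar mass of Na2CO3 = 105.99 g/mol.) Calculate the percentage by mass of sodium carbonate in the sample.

Na2CO3 + 2 HCl → 2 NaCl + H2O + CO2
n(HCl) per titration = 0.0133 × 0.259 = 3.44 × 10^-3 mol
From the 1:2 ratio, n(Na2CO3) in each aliquot = 1/2 × 3.44 × 10^-3 = 1.72 × 10^-3 mol
n(Na2CO3) in the whole flask = 1.72 × 10^-3 × 200.0/10.0 = 0.0344 mol
mass of Na2CO3 = 0.0344 × 105.99 = 3.65 g
% Na2CO3 = 3.65 / 4.49 × 100 = 81.3 %

81.3 %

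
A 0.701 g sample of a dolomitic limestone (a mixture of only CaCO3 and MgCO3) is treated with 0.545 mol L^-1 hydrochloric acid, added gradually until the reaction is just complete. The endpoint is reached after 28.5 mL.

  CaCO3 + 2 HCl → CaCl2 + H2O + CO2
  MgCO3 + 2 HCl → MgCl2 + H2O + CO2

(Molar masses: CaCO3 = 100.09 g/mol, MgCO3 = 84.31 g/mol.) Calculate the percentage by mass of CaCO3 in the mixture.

n(HCl) = 0.0285 × 0.545 = 0.0155 mol
Let x = n(CaCO3), y = n(MgCO3).
Titrant: 2x + 2y = 0.0155;  mass: 100.09x + 84.31y = 0.701
Solving, x = 2.93 × 10^-3 mol, y = 4.84 × 10^-3 mol
mass of CaCO3 = 2.93 × 10^-3 × 100.09 = 0.293 g
% CaCO3 = 0.293 / 0.701 × 100 = 41.8 %

41.8 %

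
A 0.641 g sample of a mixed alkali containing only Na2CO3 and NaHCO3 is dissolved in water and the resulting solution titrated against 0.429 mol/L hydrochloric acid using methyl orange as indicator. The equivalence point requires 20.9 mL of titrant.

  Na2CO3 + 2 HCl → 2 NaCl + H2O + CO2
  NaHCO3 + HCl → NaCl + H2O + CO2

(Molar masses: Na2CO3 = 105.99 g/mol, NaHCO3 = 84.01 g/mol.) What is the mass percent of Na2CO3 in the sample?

n(HCl) = 0.0209 × 0.429 = 8.97 × 10^-3 mol
Let x = n(Na2CO3), y = n(NaHCO3).
Titrant: 2x + 1y = 8.97 × 10^-3;  mass: 105.99x + 84.01y = 0.641
Solving, x = 1.81 × 10^-3 mol, y = 5.35 × 10^-3 mol
mass of Na2CO3 = 1.81 × 10^-3 × 105.99 = 0.192 g
% Na2CO3 = 0.192 / 0.641 × 100 = 29.9 %

29.9 %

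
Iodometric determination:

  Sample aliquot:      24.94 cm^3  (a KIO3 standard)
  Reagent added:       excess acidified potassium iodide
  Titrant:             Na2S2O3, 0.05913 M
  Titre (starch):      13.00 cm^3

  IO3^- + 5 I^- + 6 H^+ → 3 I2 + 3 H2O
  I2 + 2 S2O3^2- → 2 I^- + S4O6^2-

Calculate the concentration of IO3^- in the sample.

0.005137 M

n(S2O3^2-) = 0.01300 × 0.05913 = 7.687 × 10^-4 mol
n(I2) = n(S2O3^2-)/2 = 3.843 × 10^-4 mol
From the 1:3 ratio, n(IO3^-) in the aliquot = 1/3 × 3.843 × 10^-4 = 1.281 × 10^-4 mol
[IO3^-] = 1.281 × 10^-4 / 0.02494 = 0.005137 mol/L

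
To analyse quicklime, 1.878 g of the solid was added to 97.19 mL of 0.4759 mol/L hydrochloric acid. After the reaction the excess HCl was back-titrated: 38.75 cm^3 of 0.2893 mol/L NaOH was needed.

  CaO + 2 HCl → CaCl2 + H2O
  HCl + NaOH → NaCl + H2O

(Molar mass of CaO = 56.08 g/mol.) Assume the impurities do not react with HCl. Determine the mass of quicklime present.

0.9826 g

n(HCl) added = 0.09719 × 0.4759 = 0.04625 mol
n(NaOH) used in back-titration = 0.03875 × 0.2893 = 0.01121 mol
n(HCl) left over = 0.01121 mol (1:1 ratio)
n(HCl) consumed by analyte = 0.04625 − 0.01121 = 0.03504 mol
From the 1:2 ratio, n(CaO) = 1/2 × 0.03504 = 0.01752 mol
mass of CaO = 0.01752 × 56.08 = 0.9826 g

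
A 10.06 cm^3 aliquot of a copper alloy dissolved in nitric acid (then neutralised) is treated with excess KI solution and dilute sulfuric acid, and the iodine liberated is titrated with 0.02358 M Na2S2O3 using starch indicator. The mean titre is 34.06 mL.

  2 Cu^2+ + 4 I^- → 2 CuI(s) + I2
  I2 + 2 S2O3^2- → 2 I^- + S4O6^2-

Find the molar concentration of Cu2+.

n(S2O3^2-) = 0.03406 × 0.02358 = 8.031 × 10^-4 mol
n(I2) = n(S2O3^2-)/2 = 4.016 × 10^-4 mol
From the 2:1 ratio, n(Cu2+) in the aliquot = 2/1 × 4.016 × 10^-4 = 8.031 × 10^-4 mol
[Cu2+] = 8.031 × 10^-4 / 0.01006 = 0.07983 mol/L

0.07983 M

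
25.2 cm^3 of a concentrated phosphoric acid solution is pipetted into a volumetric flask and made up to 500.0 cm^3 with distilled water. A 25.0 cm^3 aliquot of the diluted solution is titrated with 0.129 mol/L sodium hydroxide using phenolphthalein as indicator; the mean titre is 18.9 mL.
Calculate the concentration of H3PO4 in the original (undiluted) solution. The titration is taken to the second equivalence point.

0.967 mol/L

H3PO4 + 2 NaOH → Na2HPO4 + 2 H2O
n(NaOH) = 0.0189 × 0.129 = 2.44 × 10^-3 mol
From the 1:2 ratio, n(H3PO4) in the aliquot = 1/2 × 2.44 × 10^-3 = 1.22 × 10^-3 mol
[H3PO4]_dilute = 1.22 × 10^-3 / 0.0250 = 0.0488 mol/L
Dilution factor = 500.0 / 25.2 = 19.84
[H3PO4]_stock = 0.0488 × 19.84 = 0.967 mol/L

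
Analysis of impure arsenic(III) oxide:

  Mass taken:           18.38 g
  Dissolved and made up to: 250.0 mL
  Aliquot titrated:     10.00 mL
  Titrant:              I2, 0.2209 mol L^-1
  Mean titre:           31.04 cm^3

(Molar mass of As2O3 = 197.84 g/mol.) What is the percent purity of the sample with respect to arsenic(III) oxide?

As2O3 + 2 I2 + 2 H2O → As2O5 + 4 HI
n(I2) per titration = 0.03104 × 0.2209 = 6.857 × 10^-3 mol
From the 1:2 ratio, n(As2O3) in each aliquot = 1/2 × 6.857 × 10^-3 = 3.428 × 10^-3 mol
n(As2O3) in the whole flask = 3.428 × 10^-3 × 250.0/10.00 = 0.08571 mol
mass of As2O3 = 0.08571 × 197.84 = 16.96 g
% As2O3 = 16.96 / 18.38 × 100 = 92.26 %

92.26 %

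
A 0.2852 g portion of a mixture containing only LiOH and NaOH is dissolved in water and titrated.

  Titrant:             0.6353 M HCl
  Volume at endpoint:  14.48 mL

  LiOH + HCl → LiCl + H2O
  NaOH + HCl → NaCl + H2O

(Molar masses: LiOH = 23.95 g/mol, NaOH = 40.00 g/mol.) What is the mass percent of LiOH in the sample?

n(HCl) = 0.01448 × 0.6353 = 9.199 × 10^-3 mol
Let x = n(LiOH), y = n(NaOH).
Titrant: 1x + 1y = 9.199 × 10^-3;  mass: 23.95x + 40.00y = 0.2852
Solving, x = 5.157 × 10^-3 mol, y = 4.042 × 10^-3 mol
mass of LiOH = 5.157 × 10^-3 × 23.95 = 0.1235 g
% LiOH = 0.1235 / 0.2852 × 100 = 43.30 %

43.30 %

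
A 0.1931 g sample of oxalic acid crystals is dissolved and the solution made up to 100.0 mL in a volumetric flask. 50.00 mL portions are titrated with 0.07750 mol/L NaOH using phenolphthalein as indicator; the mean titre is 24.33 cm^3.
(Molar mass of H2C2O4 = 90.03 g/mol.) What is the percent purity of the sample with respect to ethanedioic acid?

87.91 %

H2C2O4 + 2 NaOH → Na2C2O4 + 2 H2O
n(NaOH) per titration = 0.02433 × 0.07750 = 1.886 × 10^-3 mol
From the 1:2 ratio, n(H2C2O4) in each aliquot = 1/2 × 1.886 × 10^-3 = 9.428 × 10^-4 mol
n(H2C2O4) in the whole flask = 9.428 × 10^-4 × 100.0/50.00 = 1.886 × 10^-3 mol
mass of H2C2O4 = 1.886 × 10^-3 × 90.03 = 0.1698 g
% H2C2O4 = 0.1698 / 0.1931 × 100 = 87.91 %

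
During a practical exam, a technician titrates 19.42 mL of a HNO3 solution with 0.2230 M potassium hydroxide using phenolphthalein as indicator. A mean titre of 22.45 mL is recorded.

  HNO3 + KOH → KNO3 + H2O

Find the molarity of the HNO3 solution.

n(KOH) = 0.02245 L × 0.2230 mol/L = 5.006 × 10^-3 mol
n(HNO3) = 5.006 × 10^-3 mol (1:1 mole ratio)
[HNO3] = 5.006 × 10^-3 mol / 0.01942 L = 0.2578 mol/L

0.2578 M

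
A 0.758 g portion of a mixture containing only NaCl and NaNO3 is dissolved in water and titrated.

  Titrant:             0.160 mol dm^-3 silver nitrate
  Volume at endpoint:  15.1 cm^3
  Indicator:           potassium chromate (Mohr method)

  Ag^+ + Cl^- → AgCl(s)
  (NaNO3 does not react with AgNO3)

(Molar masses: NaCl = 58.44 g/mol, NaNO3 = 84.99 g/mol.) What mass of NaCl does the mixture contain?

n(AgNO3) = 0.0151 × 0.160 = 2.42 × 10^-3 mol
Let x = n(NaCl), y = n(NaNO3).
Titrant: 1x = 2.42 × 10^-3;  mass: 58.44x + 84.99y = 0.758
Solving, x = 2.42 × 10^-3 mol, y = 7.26 × 10^-3 mol
mass of NaCl = 2.42 × 10^-3 × 58.44 = 0.141 g

0.141 g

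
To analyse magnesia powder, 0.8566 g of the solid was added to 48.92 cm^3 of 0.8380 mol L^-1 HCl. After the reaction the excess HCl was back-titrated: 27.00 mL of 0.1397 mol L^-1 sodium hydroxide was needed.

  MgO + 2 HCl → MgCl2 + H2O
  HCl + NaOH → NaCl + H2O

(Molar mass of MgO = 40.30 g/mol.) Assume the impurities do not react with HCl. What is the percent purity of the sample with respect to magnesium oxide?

n(HCl) added = 0.04892 × 0.8380 = 0.04099 mol
n(NaOH) used in back-titration = 0.02700 × 0.1397 = 3.772 × 10^-3 mol
n(HCl) left over = 3.772 × 10^-3 mol (1:1 ratio)
n(HCl) consumed by analyte = 0.04099 − 3.772 × 10^-3 = 0.03722 mol
From the 1:2 ratio, n(MgO) = 1/2 × 0.03722 = 0.01861 mol
mass of MgO = 0.01861 × 40.30 = 0.7500 g
% MgO = 0.7500 / 0.8566 × 100 = 87.56 %

87.56 %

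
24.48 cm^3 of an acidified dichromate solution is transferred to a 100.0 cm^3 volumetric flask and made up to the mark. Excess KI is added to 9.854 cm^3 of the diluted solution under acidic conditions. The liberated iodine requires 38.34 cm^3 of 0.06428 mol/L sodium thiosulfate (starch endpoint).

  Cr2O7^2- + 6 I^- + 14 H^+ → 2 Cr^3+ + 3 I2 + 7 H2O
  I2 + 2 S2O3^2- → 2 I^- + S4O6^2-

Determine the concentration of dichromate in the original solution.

0.1703 mol/L

n(S2O3^2-) = 0.03834 × 0.06428 = 2.464 × 10^-3 mol
n(I2) = n(S2O3^2-)/2 = 1.232 × 10^-3 mol
From the 1:3 ratio, n(Cr2O7^2-) in the aliquot = 1/3 × 1.232 × 10^-3 = 4.107 × 10^-4 mol
[Cr2O7^2-]_dilute = 4.107 × 10^-4 / 0.009854 = 0.04168 mol/L
[Cr2O7^2-]_original = 0.04168 × 100.0/24.48 = 0.1703 mol/L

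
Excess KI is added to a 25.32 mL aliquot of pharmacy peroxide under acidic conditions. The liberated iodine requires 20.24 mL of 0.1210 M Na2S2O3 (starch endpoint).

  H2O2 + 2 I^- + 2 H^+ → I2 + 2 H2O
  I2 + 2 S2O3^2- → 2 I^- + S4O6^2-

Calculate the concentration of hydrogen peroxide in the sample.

n(S2O3^2-) = 0.02024 × 0.1210 = 2.449 × 10^-3 mol
n(I2) = n(S2O3^2-)/2 = 1.225 × 10^-3 mol
n(H2O2) in the aliquot = 1.225 × 10^-3 mol (1:1 ratio)
[H2O2] = 1.225 × 10^-3 / 0.02532 = 0.04836 mol/L

0.04836 M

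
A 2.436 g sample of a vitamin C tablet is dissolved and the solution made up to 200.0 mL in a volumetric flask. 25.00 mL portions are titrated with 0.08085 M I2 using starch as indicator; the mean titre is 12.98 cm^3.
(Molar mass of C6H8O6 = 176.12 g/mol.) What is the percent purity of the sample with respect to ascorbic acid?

60.70 %

C6H8O6 + I2 → C6H6O6 + 2 HI
n(I2) per titration = 0.01298 × 0.08085 = 1.049 × 10^-3 mol
n(C6H8O6) in each aliquot = 1.049 × 10^-3 mol (1:1 ratio)
n(C6H8O6) in the whole flask = 1.049 × 10^-3 × 200.0/25.00 = 8.395 × 10^-3 mol
mass of C6H8O6 = 8.395 × 10^-3 × 176.12 = 1.479 g
% C6H8O6 = 1.479 / 2.436 × 100 = 60.70 %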